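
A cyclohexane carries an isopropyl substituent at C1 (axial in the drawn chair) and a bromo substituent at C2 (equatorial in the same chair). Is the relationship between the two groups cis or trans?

C1 and C2 have opposite parity, so their axial bonds point in opposite directions.
With opposite-parity carbons, two substituents on the same face are one axial and one equatorial; opposite faces give both axial or both equatorial.
Here the groups are axial/equatorial → same face → cis.

cis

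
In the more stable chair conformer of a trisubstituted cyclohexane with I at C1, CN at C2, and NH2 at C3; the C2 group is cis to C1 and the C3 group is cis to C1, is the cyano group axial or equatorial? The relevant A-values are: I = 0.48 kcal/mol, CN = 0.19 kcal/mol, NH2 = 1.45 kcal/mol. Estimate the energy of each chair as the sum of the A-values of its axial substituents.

axial

Chair I (iodo axial, cyano equatorial, amino axial): E = 1.93 kcal/mol.
Chair II (iodo equatorial, cyano axial, amino equatorial): E = 0.19 kcal/mol.
Chair II is the more stable (lower-energy) conformer, and in that chair the cyano group is axial.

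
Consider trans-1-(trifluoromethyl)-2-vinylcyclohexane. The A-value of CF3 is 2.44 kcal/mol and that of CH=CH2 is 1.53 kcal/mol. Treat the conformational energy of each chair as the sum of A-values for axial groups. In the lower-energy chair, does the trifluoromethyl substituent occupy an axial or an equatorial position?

equatorial

C1 and C2 have opposite parity, so for the trans isomer the two substituents are e,e in one chair and a,a in the other.
Chair I (trifluoromethyl axial, vinyl axial): E = 3.97 kcal/mol.
Chair II (trifluoromethyl equatorial, vinyl equatorial): E = 0.00 kcal/mol.
Chair II is the more stable (lower-energy) conformer, and in that chair the trifluoromethyl group is equatorial.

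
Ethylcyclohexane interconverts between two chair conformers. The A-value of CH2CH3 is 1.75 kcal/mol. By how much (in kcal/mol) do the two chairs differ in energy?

A monosubstituted cyclohexane has one chair with the ethyl group axial (E = A = 1.75 kcal/mol) and one with it equatorial (E = 0).
ΔE = 1.75 − 0 = 1.75 kcal/mol.

1.75 kcal/mol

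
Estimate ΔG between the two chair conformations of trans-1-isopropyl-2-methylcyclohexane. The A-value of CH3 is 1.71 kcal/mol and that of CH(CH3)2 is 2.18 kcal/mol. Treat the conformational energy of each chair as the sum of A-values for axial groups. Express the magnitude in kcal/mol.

C1 and C2 have opposite parity, so for the trans isomer the two substituents are e,e in one chair and a,a in the other.
Chair I (methyl axial, isopropyl axial): E = 3.89 kcal/mol.
Chair II (methyl equatorial, isopropyl equatorial): E = 0.00 kcal/mol.
ΔE = 3.89 − 0.00 = 3.89 kcal/mol; chair II is more stable.

3.89 kcal/mol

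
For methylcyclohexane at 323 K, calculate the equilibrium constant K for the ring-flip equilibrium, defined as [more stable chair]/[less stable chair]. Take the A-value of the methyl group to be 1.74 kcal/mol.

K ≈ 15.0

One chair has the methyl group axial (E = 1.74 kcal/mol) and the other has it equatorial (E = 0).
ΔG = 1.74 kcal/mol between the two chairs.
K = exp(ΔG/RT) with R = 1.987×10⁻³ kcal mol⁻¹ K⁻¹ and T = 323 K gives K ≈ 15.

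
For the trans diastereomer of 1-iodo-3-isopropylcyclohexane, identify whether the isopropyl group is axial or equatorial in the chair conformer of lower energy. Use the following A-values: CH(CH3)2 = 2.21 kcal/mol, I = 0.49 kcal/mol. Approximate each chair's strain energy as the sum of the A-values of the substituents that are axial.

equatorial

C1 and C3 have the same parity, so for the trans isomer the two substituents are one axial and one equatorial in each chair.
Chair I (isopropyl axial, iodo equatorial): E = 2.21 kcal/mol.
Chair II (isopropyl equatorial, iodo axial): E = 0.49 kcal/mol.
Chair II is the more stable (lower-energy) conformer, and in that chair the isopropyl group is equatorial.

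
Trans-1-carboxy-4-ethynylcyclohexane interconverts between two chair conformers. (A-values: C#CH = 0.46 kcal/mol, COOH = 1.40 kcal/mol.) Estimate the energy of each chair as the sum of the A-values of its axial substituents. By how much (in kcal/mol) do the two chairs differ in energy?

C1 and C4 have opposite parity, so for the trans isomer the two substituents are e,e in one chair and a,a in the other.
Chair I (ethynyl axial, carboxyl axial): E = 1.86 kcal/mol.
Chair II (ethynyl equatorial, carboxyl equatorial): E = 0.00 kcal/mol.
ΔE = 1.86 − 0.00 = 1.86 kcal/mol; chair II is more stable.

1.86 kcal/mol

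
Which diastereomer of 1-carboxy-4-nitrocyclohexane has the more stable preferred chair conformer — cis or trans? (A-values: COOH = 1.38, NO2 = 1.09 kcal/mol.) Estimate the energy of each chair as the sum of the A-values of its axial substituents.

trans

At 1,4 positions (parity opposite): cis → (a,e or e,a); trans → (e,e or a,a).
Best chair for cis: E = 1.09 kcal/mol; best chair for trans: E = 0.00 kcal/mol.
The trans isomer is lower by 1.09 kcal/mol.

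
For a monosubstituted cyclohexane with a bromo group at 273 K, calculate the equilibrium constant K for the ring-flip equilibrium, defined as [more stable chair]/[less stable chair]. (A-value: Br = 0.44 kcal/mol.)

K ≈ 2.25

One chair has the bromo group axial (E = 0.44 kcal/mol) and the other has it equatorial (E = 0).
ΔG = 0.44 kcal/mol between the two chairs.
K = exp(ΔG/RT) with R = 1.987×10⁻³ kcal mol⁻¹ K⁻¹ and T = 273 K gives K ≈ 2.25.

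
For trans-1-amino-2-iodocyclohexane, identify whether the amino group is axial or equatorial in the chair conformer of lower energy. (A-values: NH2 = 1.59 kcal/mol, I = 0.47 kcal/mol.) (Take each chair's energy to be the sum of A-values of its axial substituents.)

C1 and C2 have opposite parity, so for the trans isomer the two substituents are e,e in one chair and a,a in the other.
Chair I (amino axial, iodo axial): E = 2.06 kcal/mol.
Chair II (amino equatorial, iodo equatorial): E = 0.00 kcal/mol.
Chair II is the more stable (lower-energy) conformer, and in that chair the amino group is equatorial.

equatorial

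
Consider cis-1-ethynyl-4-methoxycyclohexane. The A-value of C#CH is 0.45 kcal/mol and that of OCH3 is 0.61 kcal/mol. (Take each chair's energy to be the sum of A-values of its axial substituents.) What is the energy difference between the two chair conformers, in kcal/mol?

C1 and C4 have opposite parity, so for the cis isomer the two substituents are one axial and one equatorial in each chair.
Chair I (ethynyl axial, methoxy equatorial): E = 0.45 kcal/mol.
Chair II (ethynyl equatorial, methoxy axial): E = 0.61 kcal/mol.
ΔE = 0.61 − 0.45 = 0.16 kcal/mol; chair I is more stable.

0.16 kcal/mol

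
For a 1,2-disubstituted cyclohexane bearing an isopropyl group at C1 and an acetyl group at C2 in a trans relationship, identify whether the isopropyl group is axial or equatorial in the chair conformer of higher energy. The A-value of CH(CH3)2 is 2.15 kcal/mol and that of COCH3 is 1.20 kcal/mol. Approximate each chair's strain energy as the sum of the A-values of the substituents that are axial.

axial

C1 and C2 have opposite parity, so for the trans isomer the two substituents are e,e in one chair and a,a in the other.
Chair I (isopropyl axial, acetyl axial): E = 3.35 kcal/mol.
Chair II (isopropyl equatorial, acetyl equatorial): E = 0.00 kcal/mol.
Chair I is the less stable (higher-energy) conformer, and in that chair the isopropyl group is axial.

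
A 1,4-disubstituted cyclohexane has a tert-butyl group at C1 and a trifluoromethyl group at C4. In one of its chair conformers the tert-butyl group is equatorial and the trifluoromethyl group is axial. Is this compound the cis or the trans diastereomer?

C1 and C4 have opposite parity, so their axial bonds point in opposite directions.
With opposite-parity carbons, two substituents on the same face are one axial and one equatorial; opposite faces give both axial or both equatorial.
Here the groups are equatorial/axial → same face → cis.

cis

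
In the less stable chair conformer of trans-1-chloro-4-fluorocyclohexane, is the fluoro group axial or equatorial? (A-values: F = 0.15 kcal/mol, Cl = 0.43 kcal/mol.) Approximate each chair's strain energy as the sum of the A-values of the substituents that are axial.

axial

C1 and C4 have opposite parity, so for the trans isomer the two substituents are e,e in one chair and a,a in the other.
Chair I (fluoro axial, chloro axial): E = 0.58 kcal/mol.
Chair II (fluoro equatorial, chloro equatorial): E = 0.00 kcal/mol.
Chair I is the less stable (higher-energy) conformer, and in that chair the fluoro group is axial.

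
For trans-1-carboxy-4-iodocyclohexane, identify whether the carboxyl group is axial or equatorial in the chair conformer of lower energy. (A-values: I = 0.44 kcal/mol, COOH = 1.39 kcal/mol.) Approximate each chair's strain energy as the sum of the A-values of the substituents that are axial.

equatorial

C1 and C4 have opposite parity, so for the trans isomer the two substituents are e,e in one chair and a,a in the other.
Chair I (iodo axial, carboxyl axial): E = 1.83 kcal/mol.
Chair II (iodo equatorial, carboxyl equatorial): E = 0.00 kcal/mol.
Chair II is the more stable (lower-energy) conformer, and in that chair the carboxyl group is equatorial.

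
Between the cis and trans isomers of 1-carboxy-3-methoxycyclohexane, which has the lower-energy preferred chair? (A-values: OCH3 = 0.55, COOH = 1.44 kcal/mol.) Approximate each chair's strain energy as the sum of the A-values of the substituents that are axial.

cis

At 1,3 positions (parity same): cis → (e,e or a,a); trans → (a,e or e,a).
Best chair for cis: E = 0.00 kcal/mol; best chair for trans: E = 0.55 kcal/mol.
The cis isomer is lower by 0.55 kcal/mol.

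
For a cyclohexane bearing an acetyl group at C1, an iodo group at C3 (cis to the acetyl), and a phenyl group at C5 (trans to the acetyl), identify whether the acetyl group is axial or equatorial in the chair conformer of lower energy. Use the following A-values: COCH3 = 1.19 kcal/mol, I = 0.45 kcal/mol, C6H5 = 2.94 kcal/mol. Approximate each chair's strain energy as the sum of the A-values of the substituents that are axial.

axial

Chair I (acetyl axial, iodo axial, phenyl equatorial): E = 1.64 kcal/mol.
Chair II (acetyl equatorial, iodo equatorial, phenyl axial): E = 2.94 kcal/mol.
Chair I is the more stable (lower-energy) conformer, and in that chair the acetyl group is axial.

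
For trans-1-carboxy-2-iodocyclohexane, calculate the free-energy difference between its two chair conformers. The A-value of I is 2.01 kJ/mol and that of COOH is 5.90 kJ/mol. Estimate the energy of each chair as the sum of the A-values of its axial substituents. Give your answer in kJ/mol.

7.91 kJ/mol

C1 and C2 have opposite parity, so for the trans isomer the two substituents are e,e in one chair and a,a in the other.
Chair I (iodo axial, carboxyl axial): E = 7.91 kJ/mol.
Chair II (iodo equatorial, carboxyl equatorial): E = 0.00 kJ/mol.
ΔE = 7.91 − 0.00 = 7.91 kJ/mol; chair II is more stable.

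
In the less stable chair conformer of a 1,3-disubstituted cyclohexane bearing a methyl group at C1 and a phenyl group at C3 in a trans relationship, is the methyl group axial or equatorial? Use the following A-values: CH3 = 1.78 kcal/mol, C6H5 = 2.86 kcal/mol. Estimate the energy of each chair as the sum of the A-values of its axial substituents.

equatorial

C1 and C3 have the same parity, so for the trans isomer the two substituents are one axial and one equatorial in each chair.
Chair I (methyl axial, phenyl equatorial): E = 1.78 kcal/mol.
Chair II (methyl equatorial, phenyl axial): E = 2.86 kcal/mol.
Chair II is the less stable (higher-energy) conformer, and in that chair the methyl group is equatorial.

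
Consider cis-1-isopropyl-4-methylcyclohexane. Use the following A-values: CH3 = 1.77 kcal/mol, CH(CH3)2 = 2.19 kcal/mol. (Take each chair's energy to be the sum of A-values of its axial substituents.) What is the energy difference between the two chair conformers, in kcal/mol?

C1 and C4 have opposite parity, so for the cis isomer the two substituents are one axial and one equatorial in each chair.
Chair I (methyl axial, isopropyl equatorial): E = 1.77 kcal/mol.
Chair II (methyl equatorial, isopropyl axial): E = 2.19 kcal/mol.
ΔE = 2.19 − 1.77 = 0.42 kcal/mol; chair I is more stable.

0.42 kcal/mol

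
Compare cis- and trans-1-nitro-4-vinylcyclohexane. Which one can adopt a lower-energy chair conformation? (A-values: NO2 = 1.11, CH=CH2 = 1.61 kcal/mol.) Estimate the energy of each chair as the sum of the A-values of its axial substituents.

trans

At 1,4 positions (parity opposite): cis → (a,e or e,a); trans → (e,e or a,a).
Best chair for cis: E = 1.11 kcal/mol; best chair for trans: E = 0.00 kcal/mol.
The trans isomer is lower by 1.11 kcal/mol.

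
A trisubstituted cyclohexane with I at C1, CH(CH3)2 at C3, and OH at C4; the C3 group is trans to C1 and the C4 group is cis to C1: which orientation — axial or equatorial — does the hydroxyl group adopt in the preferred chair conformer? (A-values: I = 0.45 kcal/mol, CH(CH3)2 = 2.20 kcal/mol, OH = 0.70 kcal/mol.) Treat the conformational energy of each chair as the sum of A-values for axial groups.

equatorial

Chair I (iodo axial, isopropyl equatorial, hydroxyl equatorial): E = 0.45 kcal/mol.
Chair II (iodo equatorial, isopropyl axial, hydroxyl axial): E = 2.90 kcal/mol.
Chair I is the more stable (lower-energy) conformer, and in that chair the hydroxyl group is equatorial.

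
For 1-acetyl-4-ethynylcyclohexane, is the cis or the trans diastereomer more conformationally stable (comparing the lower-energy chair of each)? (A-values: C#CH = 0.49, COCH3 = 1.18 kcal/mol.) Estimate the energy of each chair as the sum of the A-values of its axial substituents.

At 1,4 positions (parity opposite): cis → (a,e or e,a); trans → (e,e or a,a).
Best chair for cis: E = 0.49 kcal/mol; best chair for trans: E = 0.00 kcal/mol.
The trans isomer is lower by 0.49 kcal/mol.

trans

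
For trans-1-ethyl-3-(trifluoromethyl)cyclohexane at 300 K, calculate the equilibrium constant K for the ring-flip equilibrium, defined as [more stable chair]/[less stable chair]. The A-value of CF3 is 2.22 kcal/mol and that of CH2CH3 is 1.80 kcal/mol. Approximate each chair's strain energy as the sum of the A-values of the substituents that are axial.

C1 and C3 have the same parity, so for the trans isomer the two substituents are one axial and one equatorial in each chair.
Chair I (trifluoromethyl axial, ethyl equatorial): E = 2.22 kcal/mol; chair II (trifluoromethyl equatorial, ethyl axial): E = 1.80 kcal/mol.
ΔG = 0.42 kcal/mol between the two chairs.
K = exp(ΔG/RT) with R = 1.987×10⁻³ kcal mol⁻¹ K⁻¹ and T = 300 K gives K ≈ 2.02.

K ≈ 2.02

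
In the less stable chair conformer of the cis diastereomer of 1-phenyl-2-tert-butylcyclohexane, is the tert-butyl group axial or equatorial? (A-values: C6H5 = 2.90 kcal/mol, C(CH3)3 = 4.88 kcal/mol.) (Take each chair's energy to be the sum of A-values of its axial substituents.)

axial

C1 and C2 have opposite parity, so for the cis isomer the two substituents are one axial and one equatorial in each chair.
Chair I (phenyl axial, tert-butyl equatorial): E = 2.90 kcal/mol.
Chair II (phenyl equatorial, tert-butyl axial): E = 4.88 kcal/mol.
Chair II is the less stable (higher-energy) conformer, and in that chair the tert-butyl group is axial.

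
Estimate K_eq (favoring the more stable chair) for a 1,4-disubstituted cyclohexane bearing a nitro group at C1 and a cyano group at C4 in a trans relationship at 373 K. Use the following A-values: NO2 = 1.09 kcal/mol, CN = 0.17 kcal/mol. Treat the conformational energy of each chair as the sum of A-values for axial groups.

K ≈ 5.47

C1 and C4 have opposite parity, so for the trans isomer the two substituents are e,e in one chair and a,a in the other.
Chair I (nitro axial, cyano axial): E = 1.26 kcal/mol; chair II (nitro equatorial, cyano equatorial): E = 0.00 kcal/mol.
ΔG = 1.26 kcal/mol between the two chairs.
K = exp(ΔG/RT) with R = 1.987×10⁻³ kcal mol⁻¹ K⁻¹ and T = 373 K gives K ≈ 5.47.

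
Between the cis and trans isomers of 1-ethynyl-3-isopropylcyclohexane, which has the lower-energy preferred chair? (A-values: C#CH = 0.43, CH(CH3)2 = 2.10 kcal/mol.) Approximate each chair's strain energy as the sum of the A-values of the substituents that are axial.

At 1,3 positions (parity same): cis → (e,e or a,a); trans → (a,e or e,a).
Best chair for cis: E = 0.00 kcal/mol; best chair for trans: E = 0.43 kcal/mol.
The cis isomer is lower by 0.43 kcal/mol.

cis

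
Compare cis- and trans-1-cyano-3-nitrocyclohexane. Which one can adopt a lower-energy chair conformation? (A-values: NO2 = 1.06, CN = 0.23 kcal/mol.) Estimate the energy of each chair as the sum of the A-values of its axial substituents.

cis

At 1,3 positions (parity same): cis → (e,e or a,a); trans → (a,e or e,a).
Best chair for cis: E = 0.00 kcal/mol; best chair for trans: E = 0.23 kcal/mol.
The cis isomer is lower by 0.23 kcal/mol.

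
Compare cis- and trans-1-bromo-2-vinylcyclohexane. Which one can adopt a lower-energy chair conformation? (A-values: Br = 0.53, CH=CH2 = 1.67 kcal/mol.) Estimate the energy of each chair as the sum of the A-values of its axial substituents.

trans

At 1,2 positions (parity opposite): cis → (a,e or e,a); trans → (e,e or a,a).
Best chair for cis: E = 0.53 kcal/mol; best chair for trans: E = 0.00 kcal/mol.
The trans isomer is lower by 0.53 kcal/mol.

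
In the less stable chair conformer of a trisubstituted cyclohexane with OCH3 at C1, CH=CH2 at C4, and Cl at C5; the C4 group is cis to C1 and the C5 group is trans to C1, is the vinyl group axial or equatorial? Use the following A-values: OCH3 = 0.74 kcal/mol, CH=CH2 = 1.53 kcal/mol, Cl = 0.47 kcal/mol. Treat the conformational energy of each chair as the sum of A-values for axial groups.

Chair I (methoxy axial, vinyl equatorial, chloro equatorial): E = 0.74 kcal/mol.
Chair II (methoxy equatorial, vinyl axial, chloro axial): E = 2.00 kcal/mol.
Chair II is the less stable (higher-energy) conformer, and in that chair the vinyl group is axial.

axial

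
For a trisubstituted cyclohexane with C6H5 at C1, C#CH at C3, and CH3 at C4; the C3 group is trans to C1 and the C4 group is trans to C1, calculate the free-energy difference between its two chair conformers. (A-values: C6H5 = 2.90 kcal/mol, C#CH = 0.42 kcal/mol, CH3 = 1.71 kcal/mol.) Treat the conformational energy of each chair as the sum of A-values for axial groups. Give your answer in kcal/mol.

4.19 kcal/mol

Chair I (phenyl axial, ethynyl equatorial, methyl axial): E = 4.61 kcal/mol.
Chair II (phenyl equatorial, ethynyl axial, methyl equatorial): E = 0.42 kcal/mol.
ΔE = 4.61 − 0.42 = 4.19 kcal/mol; chair II is more stable.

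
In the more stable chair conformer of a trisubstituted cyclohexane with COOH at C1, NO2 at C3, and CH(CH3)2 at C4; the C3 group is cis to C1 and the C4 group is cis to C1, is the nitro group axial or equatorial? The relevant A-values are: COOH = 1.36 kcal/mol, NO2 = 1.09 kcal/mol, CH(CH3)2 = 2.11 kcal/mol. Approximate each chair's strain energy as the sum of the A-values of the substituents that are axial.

Chair I (carboxyl axial, nitro axial, isopropyl equatorial): E = 2.45 kcal/mol.
Chair II (carboxyl equatorial, nitro equatorial, isopropyl axial): E = 2.11 kcal/mol.
Chair II is the more stable (lower-energy) conformer, and in that chair the nitro group is equatorial.

equatorial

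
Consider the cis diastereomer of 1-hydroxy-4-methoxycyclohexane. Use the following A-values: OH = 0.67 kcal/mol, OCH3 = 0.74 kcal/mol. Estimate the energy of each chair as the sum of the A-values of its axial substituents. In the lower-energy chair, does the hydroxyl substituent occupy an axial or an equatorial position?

C1 and C4 have opposite parity, so for the cis isomer the two substituents are one axial and one equatorial in each chair.
Chair I (hydroxyl axial, methoxy equatorial): E = 0.67 kcal/mol.
Chair II (hydroxyl equatorial, methoxy axial): E = 0.74 kcal/mol.
Chair I is the more stable (lower-energy) conformer, and in that chair the hydroxyl group is axial.

axial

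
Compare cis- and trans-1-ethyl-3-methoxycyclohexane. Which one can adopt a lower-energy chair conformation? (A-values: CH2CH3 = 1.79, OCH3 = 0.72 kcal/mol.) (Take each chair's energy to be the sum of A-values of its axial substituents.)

cis

At 1,3 positions (parity same): cis → (e,e or a,a); trans → (a,e or e,a).
Best chair for cis: E = 0.00 kcal/mol; best chair for trans: E = 0.72 kcal/mol.
The cis isomer is lower by 0.72 kcal/mol.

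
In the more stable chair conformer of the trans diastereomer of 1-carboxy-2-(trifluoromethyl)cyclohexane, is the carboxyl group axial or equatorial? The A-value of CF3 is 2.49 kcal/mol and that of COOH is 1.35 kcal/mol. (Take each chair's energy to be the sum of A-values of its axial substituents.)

equatorial

C1 and C2 have opposite parity, so for the trans isomer the two substituents are e,e in one chair and a,a in the other.
Chair I (trifluoromethyl axial, carboxyl axial): E = 3.84 kcal/mol.
Chair II (trifluoromethyl equatorial, carboxyl equatorial): E = 0.00 kcal/mol.
Chair II is the more stable (lower-energy) conformer, and in that chair the carboxyl group is equatorial.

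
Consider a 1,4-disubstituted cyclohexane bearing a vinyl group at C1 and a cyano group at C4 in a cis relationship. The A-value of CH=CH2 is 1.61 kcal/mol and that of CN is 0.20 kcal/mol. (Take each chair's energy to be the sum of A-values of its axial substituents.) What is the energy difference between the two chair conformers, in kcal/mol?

1.41 kcal/mol

C1 and C4 have opposite parity, so for the cis isomer the two substituents are one axial and one equatorial in each chair.
Chair I (vinyl axial, cyano equatorial): E = 1.61 kcal/mol.
Chair II (vinyl equatorial, cyano axial): E = 0.20 kcal/mol.
ΔE = 1.61 − 0.20 = 1.41 kcal/mol; chair II is more stable.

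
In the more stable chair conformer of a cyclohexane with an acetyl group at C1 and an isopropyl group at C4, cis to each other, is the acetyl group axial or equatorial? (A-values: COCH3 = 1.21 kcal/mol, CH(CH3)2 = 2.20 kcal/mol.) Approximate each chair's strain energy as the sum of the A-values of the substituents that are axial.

axial

C1 and C4 have opposite parity, so for the cis isomer the two substituents are one axial and one equatorial in each chair.
Chair I (acetyl axial, isopropyl equatorial): E = 1.21 kcal/mol.
Chair II (acetyl equatorial, isopropyl axial): E = 2.20 kcal/mol.
Chair I is the more stable (lower-energy) conformer, and in that chair the acetyl group is axial.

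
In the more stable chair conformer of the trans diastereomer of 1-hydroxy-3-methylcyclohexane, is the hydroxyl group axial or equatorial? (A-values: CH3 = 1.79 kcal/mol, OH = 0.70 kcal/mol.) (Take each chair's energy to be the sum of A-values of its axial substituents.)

C1 and C3 have the same parity, so for the trans isomer the two substituents are one axial and one equatorial in each chair.
Chair I (methyl axial, hydroxyl equatorial): E = 1.79 kcal/mol.
Chair II (methyl equatorial, hydroxyl axial): E = 0.70 kcal/mol.
Chair II is the more stable (lower-energy) conformer, and in that chair the hydroxyl group is axial.

axial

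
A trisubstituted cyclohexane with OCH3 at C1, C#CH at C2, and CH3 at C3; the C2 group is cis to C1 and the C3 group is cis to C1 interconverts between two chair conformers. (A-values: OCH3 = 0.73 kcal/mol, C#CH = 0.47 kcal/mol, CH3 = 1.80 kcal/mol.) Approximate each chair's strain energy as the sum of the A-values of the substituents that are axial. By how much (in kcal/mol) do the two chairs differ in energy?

Chair I (methoxy axial, ethynyl equatorial, methyl axial): E = 2.53 kcal/mol.
Chair II (methoxy equatorial, ethynyl axial, methyl equatorial): E = 0.47 kcal/mol.
ΔE = 2.53 − 0.47 = 2.06 kcal/mol; chair II is more stable.

2.06 kcal/mol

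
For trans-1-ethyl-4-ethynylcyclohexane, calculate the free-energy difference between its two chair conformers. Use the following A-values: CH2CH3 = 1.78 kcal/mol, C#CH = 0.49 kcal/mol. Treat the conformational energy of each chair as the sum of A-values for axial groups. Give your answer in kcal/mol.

C1 and C4 have opposite parity, so for the trans isomer the two substituents are e,e in one chair and a,a in the other.
Chair I (ethyl axial, ethynyl axial): E = 2.27 kcal/mol.
Chair II (ethyl equatorial, ethynyl equatorial): E = 0.00 kcal/mol.
ΔE = 2.27 − 0.00 = 2.27 kcal/mol; chair II is more stable.

2.27 kcal/mol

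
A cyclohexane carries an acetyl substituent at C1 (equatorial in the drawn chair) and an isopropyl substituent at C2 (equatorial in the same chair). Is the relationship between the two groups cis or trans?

trans

C1 and C2 have opposite parity, so their axial bonds point in opposite directions.
With opposite-parity carbons, two substituents on the same face are one axial and one equatorial; opposite faces give both axial or both equatorial.
Here the groups are equatorial/equatorial → opposite face → trans.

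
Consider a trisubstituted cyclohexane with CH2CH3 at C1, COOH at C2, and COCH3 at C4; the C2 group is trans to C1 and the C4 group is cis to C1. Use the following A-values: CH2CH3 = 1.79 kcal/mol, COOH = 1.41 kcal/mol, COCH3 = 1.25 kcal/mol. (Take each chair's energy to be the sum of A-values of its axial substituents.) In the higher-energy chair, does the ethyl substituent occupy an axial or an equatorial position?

Chair I (ethyl axial, carboxyl axial, acetyl equatorial): E = 3.20 kcal/mol.
Chair II (ethyl equatorial, carboxyl equatorial, acetyl axial): E = 1.25 kcal/mol.
Chair I is the less stable (higher-energy) conformer, and in that chair the ethyl group is axial.

axial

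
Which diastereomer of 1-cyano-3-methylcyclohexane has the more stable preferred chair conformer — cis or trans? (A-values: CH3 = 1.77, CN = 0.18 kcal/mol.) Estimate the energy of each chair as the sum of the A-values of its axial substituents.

cis

At 1,3 positions (parity same): cis → (e,e or a,a); trans → (a,e or e,a).
Best chair for cis: E = 0.00 kcal/mol; best chair for trans: E = 0.18 kcal/mol.
The cis isomer is lower by 0.18 kcal/mol.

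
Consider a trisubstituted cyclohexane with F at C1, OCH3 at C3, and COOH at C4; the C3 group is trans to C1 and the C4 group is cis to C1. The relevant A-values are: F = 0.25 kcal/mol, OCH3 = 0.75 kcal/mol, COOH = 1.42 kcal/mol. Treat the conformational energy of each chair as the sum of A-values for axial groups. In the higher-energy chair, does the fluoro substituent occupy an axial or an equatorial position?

Chair I (fluoro axial, methoxy equatorial, carboxyl equatorial): E = 0.25 kcal/mol.
Chair II (fluoro equatorial, methoxy axial, carboxyl axial): E = 2.17 kcal/mol.
Chair II is the less stable (higher-energy) conformer, and in that chair the fluoro group is equatorial.

equatorial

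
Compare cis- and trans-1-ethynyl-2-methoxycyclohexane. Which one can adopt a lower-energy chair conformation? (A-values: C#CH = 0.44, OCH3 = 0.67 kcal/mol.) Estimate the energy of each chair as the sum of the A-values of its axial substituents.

trans

At 1,2 positions (parity opposite): cis → (a,e or e,a); trans → (e,e or a,a).
Best chair for cis: E = 0.44 kcal/mol; best chair for trans: E = 0.00 kcal/mol.
The trans isomer is lower by 0.44 kcal/mol.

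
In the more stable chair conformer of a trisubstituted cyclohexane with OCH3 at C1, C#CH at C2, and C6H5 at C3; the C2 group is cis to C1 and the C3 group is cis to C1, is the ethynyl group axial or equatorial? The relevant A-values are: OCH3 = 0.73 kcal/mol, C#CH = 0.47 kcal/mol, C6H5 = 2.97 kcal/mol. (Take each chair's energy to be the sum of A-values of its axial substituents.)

axial

Chair I (methoxy axial, ethynyl equatorial, phenyl axial): E = 3.70 kcal/mol.
Chair II (methoxy equatorial, ethynyl axial, phenyl equatorial): E = 0.47 kcal/mol.
Chair II is the more stable (lower-energy) conformer, and in that chair the ethynyl group is axial.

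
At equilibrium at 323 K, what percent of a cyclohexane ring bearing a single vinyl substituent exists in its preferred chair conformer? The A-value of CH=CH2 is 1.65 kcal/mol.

One chair has the vinyl group axial (E = 1.65 kcal/mol) and the other has it equatorial (E = 0).
ΔG = 1.65 kcal/mol between the two chairs.
K = exp(ΔG/RT) with R = 1.987×10⁻³ kcal mol⁻¹ K⁻¹ and T = 323 K gives K ≈ 13.1.
Fraction in the lower-energy chair = K/(K+1) = 92.9%.

92.9%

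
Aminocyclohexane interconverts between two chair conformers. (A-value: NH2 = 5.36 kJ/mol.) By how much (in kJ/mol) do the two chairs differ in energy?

A monosubstituted cyclohexane has one chair with the amino group axial (E = A = 5.36 kJ/mol) and one with it equatorial (E = 0).
ΔE = 5.36 − 0 = 5.36 kJ/mol.

5.36 kJ/mol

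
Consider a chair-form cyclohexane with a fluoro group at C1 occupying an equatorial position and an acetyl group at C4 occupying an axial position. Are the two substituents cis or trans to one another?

C1 and C4 have opposite parity, so their axial bonds point in opposite directions.
With opposite-parity carbons, two substituents on the same face are one axial and one equatorial; opposite faces give both axial or both equatorial.
Here the groups are equatorial/axial → same face → cis.

cis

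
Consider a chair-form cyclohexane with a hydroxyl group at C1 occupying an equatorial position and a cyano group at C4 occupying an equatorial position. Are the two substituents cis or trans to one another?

trans

C1 and C4 have opposite parity, so their axial bonds point in opposite directions.
With opposite-parity carbons, two substituents on the same face are one axial and one equatorial; opposite faces give both axial or both equatorial.
Here the groups are equatorial/equatorial → opposite face → trans.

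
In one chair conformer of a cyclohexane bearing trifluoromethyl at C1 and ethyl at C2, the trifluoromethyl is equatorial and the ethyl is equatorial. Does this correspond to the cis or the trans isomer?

C1 and C2 have opposite parity, so their axial bonds point in opposite directions.
With opposite-parity carbons, two substituents on the same face are one axial and one equatorial; opposite faces give both axial or both equatorial.
Here the groups are equatorial/equatorial → opposite face → trans.

trans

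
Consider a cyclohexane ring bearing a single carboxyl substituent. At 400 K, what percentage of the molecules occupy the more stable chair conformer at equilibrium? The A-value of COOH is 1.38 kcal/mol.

One chair has the carboxyl group axial (E = 1.38 kcal/mol) and the other has it equatorial (E = 0).
ΔG = 1.38 kcal/mol between the two chairs.
K = exp(ΔG/RT) with R = 1.987×10⁻³ kcal mol⁻¹ K⁻¹ and T = 400 K gives K ≈ 5.68.
Fraction in the lower-energy chair = K/(K+1) = 85.0%.

85.0%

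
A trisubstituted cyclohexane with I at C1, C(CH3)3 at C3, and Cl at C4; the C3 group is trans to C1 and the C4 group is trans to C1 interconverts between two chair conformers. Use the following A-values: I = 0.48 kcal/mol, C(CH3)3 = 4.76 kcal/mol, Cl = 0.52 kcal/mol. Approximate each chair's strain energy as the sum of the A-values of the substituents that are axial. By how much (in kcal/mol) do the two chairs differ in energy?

Chair I (iodo axial, tert-butyl equatorial, chloro axial): E = 1.00 kcal/mol.
Chair II (iodo equatorial, tert-butyl axial, chloro equatorial): E = 4.76 kcal/mol.
ΔE = 4.76 − 1.00 = 3.76 kcal/mol; chair I is more stable.

3.76 kcal/mol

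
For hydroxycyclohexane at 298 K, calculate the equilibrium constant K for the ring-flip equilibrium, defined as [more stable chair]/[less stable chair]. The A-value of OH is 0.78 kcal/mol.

One chair has the hydroxyl group axial (E = 0.78 kcal/mol) and the other has it equatorial (E = 0).
ΔG = 0.78 kcal/mol between the two chairs.
K = exp(ΔG/RT) with R = 1.987×10⁻³ kcal mol⁻¹ K⁻¹ and T = 298 K gives K ≈ 3.73.

K ≈ 3.73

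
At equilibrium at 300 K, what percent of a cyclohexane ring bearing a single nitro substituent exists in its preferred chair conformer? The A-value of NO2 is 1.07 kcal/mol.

One chair has the nitro group axial (E = 1.07 kcal/mol) and the other has it equatorial (E = 0).
ΔG = 1.07 kcal/mol between the two chairs.
K = exp(ΔG/RT) with R = 1.987×10⁻³ kcal mol⁻¹ K⁻¹ and T = 300 K gives K ≈ 6.02.
Fraction in the lower-energy chair = K/(K+1) = 85.8%.

85.8%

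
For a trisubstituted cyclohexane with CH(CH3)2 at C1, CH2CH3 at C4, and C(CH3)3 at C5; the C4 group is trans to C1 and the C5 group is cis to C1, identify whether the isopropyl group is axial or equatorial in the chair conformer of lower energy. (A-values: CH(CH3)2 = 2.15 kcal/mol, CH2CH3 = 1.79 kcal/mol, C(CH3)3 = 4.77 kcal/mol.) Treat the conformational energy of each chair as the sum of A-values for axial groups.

equatorial

Chair I (isopropyl axial, ethyl axial, tert-butyl axial): E = 8.71 kcal/mol.
Chair II (isopropyl equatorial, ethyl equatorial, tert-butyl equatorial): E = 0.00 kcal/mol.
Chair II is the more stable (lower-energy) conformer, and in that chair the isopropyl group is equatorial.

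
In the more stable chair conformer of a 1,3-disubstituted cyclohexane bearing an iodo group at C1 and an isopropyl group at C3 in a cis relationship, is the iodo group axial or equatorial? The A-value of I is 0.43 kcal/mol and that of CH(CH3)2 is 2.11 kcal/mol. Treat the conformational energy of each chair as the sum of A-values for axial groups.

equatorial

C1 and C3 have the same parity, so for the cis isomer the two substituents are e,e in one chair and a,a in the other.
Chair I (iodo axial, isopropyl axial): E = 2.54 kcal/mol.
Chair II (iodo equatorial, isopropyl equatorial): E = 0.00 kcal/mol.
Chair II is the more stable (lower-energy) conformer, and in that chair the iodo group is equatorial.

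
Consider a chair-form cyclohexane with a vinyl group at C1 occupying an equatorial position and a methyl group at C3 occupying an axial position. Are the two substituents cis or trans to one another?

trans

C1 and C3 have the same parity, so their axial bonds point in the same direction.
With same-parity carbons, two substituents on the same face are both axial or both equatorial; opposite faces give one of each.
Here the groups are equatorial/axial → opposite face → trans.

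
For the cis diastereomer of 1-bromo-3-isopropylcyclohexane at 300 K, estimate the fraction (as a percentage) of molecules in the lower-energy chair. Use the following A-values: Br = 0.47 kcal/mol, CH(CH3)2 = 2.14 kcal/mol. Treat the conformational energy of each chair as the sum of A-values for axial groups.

C1 and C3 have the same parity, so for the cis isomer the two substituents are e,e in one chair and a,a in the other.
Chair I (bromo axial, isopropyl axial): E = 2.61 kcal/mol; chair II (bromo equatorial, isopropyl equatorial): E = 0.00 kcal/mol.
ΔG = 2.61 kcal/mol between the two chairs.
K = exp(ΔG/RT) with R = 1.987×10⁻³ kcal mol⁻¹ K⁻¹ and T = 300 K gives K ≈ 79.7.
Fraction in the lower-energy chair = K/(K+1) = 98.8%.

98.8%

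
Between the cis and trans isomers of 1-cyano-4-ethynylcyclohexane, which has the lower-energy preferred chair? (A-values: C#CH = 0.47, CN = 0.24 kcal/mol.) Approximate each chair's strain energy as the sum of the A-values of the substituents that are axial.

At 1,4 positions (parity opposite): cis → (a,e or e,a); trans → (e,e or a,a).
Best chair for cis: E = 0.24 kcal/mol; best chair for trans: E = 0.00 kcal/mol.
The trans isomer is lower by 0.24 kcal/mol.

trans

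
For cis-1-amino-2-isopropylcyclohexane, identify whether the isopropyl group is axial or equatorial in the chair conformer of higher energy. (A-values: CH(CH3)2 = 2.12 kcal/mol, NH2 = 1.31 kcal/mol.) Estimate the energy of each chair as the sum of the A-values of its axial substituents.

C1 and C2 have opposite parity, so for the cis isomer the two substituents are one axial and one equatorial in each chair.
Chair I (isopropyl axial, amino equatorial): E = 2.12 kcal/mol.
Chair II (isopropyl equatorial, amino axial): E = 1.31 kcal/mol.
Chair I is the less stable (higher-energy) conformer, and in that chair the isopropyl group is axial.

axial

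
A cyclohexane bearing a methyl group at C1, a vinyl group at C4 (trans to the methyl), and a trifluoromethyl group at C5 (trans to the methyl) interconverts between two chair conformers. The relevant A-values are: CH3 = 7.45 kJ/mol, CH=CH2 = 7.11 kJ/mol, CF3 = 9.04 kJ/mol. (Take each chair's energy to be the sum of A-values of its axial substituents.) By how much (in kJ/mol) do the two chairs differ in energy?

5.52 kJ/mol

Chair I (methyl axial, vinyl axial, trifluoromethyl equatorial): E = 14.56 kJ/mol.
Chair II (methyl equatorial, vinyl equatorial, trifluoromethyl axial): E = 9.04 kJ/mol.
ΔE = 14.56 − 9.04 = 5.52 kJ/mol; chair II is more stable.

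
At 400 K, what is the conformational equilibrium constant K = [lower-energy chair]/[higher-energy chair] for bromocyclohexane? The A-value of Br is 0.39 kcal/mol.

K ≈ 1.63

One chair has the bromo group axial (E = 0.39 kcal/mol) and the other has it equatorial (E = 0).
ΔG = 0.39 kcal/mol between the two chairs.
K = exp(ΔG/RT) with R = 1.987×10⁻³ kcal mol⁻¹ K⁻¹ and T = 400 K gives K ≈ 1.63.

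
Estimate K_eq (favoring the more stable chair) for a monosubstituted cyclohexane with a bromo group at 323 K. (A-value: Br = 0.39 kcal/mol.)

One chair has the bromo group axial (E = 0.39 kcal/mol) and the other has it equatorial (E = 0).
ΔG = 0.39 kcal/mol between the two chairs.
K = exp(ΔG/RT) with R = 1.987×10⁻³ kcal mol⁻¹ K⁻¹ and T = 323 K gives K ≈ 1.84.

K ≈ 1.84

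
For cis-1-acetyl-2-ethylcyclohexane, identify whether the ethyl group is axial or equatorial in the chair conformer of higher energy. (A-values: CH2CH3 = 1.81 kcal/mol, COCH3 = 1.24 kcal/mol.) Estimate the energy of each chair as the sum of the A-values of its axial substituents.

axial

C1 and C2 have opposite parity, so for the cis isomer the two substituents are one axial and one equatorial in each chair.
Chair I (ethyl axial, acetyl equatorial): E = 1.81 kcal/mol.
Chair II (ethyl equatorial, acetyl axial): E = 1.24 kcal/mol.
Chair I is the less stable (higher-energy) conformer, and in that chair the ethyl group is axial.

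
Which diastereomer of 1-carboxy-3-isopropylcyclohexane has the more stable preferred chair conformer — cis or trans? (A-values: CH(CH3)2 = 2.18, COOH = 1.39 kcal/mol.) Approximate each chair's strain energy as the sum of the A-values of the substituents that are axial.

At 1,3 positions (parity same): cis → (e,e or a,a); trans → (a,e or e,a).
Best chair for cis: E = 0.00 kcal/mol; best chair for trans: E = 1.39 kcal/mol.
The cis isomer is lower by 1.39 kcal/mol.

cis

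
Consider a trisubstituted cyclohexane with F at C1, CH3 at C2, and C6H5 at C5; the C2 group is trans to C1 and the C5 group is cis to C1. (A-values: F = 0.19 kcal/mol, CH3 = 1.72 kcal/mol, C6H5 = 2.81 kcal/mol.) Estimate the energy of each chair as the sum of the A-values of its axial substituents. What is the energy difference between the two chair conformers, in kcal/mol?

4.72 kcal/mol

Chair I (fluoro axial, methyl axial, phenyl axial): E = 4.72 kcal/mol.
Chair II (fluoro equatorial, methyl equatorial, phenyl equatorial): E = 0.00 kcal/mol.
ΔE = 4.72 − 0.00 = 4.72 kcal/mol; chair II is more stable.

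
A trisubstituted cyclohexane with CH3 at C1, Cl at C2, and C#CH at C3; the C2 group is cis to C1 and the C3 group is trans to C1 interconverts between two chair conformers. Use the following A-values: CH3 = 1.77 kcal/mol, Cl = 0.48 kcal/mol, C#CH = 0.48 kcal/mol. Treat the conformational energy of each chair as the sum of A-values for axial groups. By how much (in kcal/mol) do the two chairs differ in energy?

Chair I (methyl axial, chloro equatorial, ethynyl equatorial): E = 1.77 kcal/mol.
Chair II (methyl equatorial, chloro axial, ethynyl axial): E = 0.96 kcal/mol.
ΔE = 1.77 − 0.96 = 0.81 kcal/mol; chair II is more stable.

0.81 kcal/mol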